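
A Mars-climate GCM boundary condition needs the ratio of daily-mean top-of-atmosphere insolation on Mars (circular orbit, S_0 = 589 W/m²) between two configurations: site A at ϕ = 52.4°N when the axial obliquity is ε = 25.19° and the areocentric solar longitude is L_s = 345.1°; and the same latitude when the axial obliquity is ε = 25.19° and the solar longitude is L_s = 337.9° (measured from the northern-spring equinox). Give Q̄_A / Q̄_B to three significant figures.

— Configuration A (ϕ=+52.4°):
sin δ = sin 25.19° × sin 345.1° = -0.10944, so δ = -6.283°.
cos h₀ = −tan(+52.4°) tan(-6.283°) = 0.1430, h₀ = 1.4273 rad.
Bracket: h₀ sin ϕ sin δ + cos ϕ cos δ sin h₀ = 1.4273×0.79229×-0.10944 + 0.61015×0.99399×0.98973 = -0.123759 + 0.600254 = 0.476495.
Q̄ = (S_0/π) × [bracket] = (589/π) × 0.476495 = 89.335 W/m².
— Configuration B (ϕ=+52.4°):
Solar declination: sin δ = sin ε · sin L_s = sin 25.19° × sin 337.9° = -0.16013, so δ = -9.214°.
cos h₀ = −tan(+52.4°) tan(-9.214°) = 0.2107, h₀ = 1.3586 rad.
Bracket: h₀ sin ϕ sin δ + cos ϕ cos δ sin h₀ = 1.3586×0.79229×-0.16013 + 0.61015×0.98710×0.97756 = -0.172365 + 0.588764 = 0.416399.
Q̄ = (S_0/π) × [bracket] = (589/π) × 0.416399 = 78.068 W/m².
Ratio Q̄_A / Q̄_B = 89.335 / 78.068 = 1.144.

Q̄_A / Q̄_B ≈ 1.14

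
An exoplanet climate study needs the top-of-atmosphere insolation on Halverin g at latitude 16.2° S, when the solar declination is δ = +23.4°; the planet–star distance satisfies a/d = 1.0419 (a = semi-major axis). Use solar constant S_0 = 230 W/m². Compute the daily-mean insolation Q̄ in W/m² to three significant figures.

cos h₀ = −tan(-16.2°) tan(+23.400°) = 0.1257, h₀ = 1.4447 rad.
Bracket: h₀ sin ϕ sin δ + cos ϕ cos δ sin h₀ = 1.4447×-0.27899×0.39715 + 0.96029×0.91775×0.99207 = -0.160074 + 0.874317 = 0.714243.
Inverse-square distance factor (a/d)² = 1.0419² = 1.085556.
Q̄ = (S_0/π) × 1.085556 × [bracket] = (230/π) × 1.085556 × 0.714243 = 56.76 W/m².

Q̄ ≈ 56.8 W/m²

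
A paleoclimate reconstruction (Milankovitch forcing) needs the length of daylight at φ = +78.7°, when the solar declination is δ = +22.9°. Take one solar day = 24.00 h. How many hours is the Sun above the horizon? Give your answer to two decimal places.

24.00 h

Sunrise equation: cos H₀ = −tan φ · tan δ = -2.1140 ≤ −1, so the Sun never sets (polar day) and H₀ = π.
Daylight = 2H₀/(2π) × 24.00 h = (3.1416/π) × 24.00 = 24.00 h.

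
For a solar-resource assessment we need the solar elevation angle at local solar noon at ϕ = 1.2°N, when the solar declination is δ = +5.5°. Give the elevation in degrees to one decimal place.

85.7°

At local noon the hour angle is zero, so the zenith angle equals |ϕ − δ| = |+1.2° − (+5.500°)| = 4.300°.
Elevation = 90° − 4.300° = 85.7°.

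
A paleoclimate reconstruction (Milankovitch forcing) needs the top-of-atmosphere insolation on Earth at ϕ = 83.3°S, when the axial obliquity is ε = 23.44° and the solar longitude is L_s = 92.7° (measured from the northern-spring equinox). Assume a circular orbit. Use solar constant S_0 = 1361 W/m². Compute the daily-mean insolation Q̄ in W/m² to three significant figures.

Q̄ ≈ 0.00 W/m²

Solar declination: sin δ = sin ε · sin L_s = sin 23.44° × sin 92.7° = 0.39735, so δ = +23.412°.
cos h₀ = −tan(-83.3°) tan(+23.412°) = 3.6859 ≥ 1 ⇒ polar night, h₀ = 0 and Q̄ = 0.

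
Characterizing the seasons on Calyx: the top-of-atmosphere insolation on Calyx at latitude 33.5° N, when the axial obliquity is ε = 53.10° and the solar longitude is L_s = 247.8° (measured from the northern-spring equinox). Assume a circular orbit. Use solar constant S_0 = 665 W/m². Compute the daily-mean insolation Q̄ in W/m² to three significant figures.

Q̄ ≈ 16.0 W/m²

Solar declination: sin δ = sin ε · sin L_s = sin 53.10° × sin 247.8° = -0.74040, so δ = -47.766°.
cos h₀ = −tan(+33.5°) tan(-47.766°) = 0.7291, h₀ = 0.7538 rad.
Bracket: h₀ sin ϕ sin δ + cos ϕ cos δ sin h₀ = 0.7538×0.55194×-0.74040 + 0.83389×0.67216×0.68442 = -0.308045 + 0.383623 = 0.075578.
Q̄ = (S_0/π) × [bracket] = (665/π) × 0.075578 = 16.00 W/m².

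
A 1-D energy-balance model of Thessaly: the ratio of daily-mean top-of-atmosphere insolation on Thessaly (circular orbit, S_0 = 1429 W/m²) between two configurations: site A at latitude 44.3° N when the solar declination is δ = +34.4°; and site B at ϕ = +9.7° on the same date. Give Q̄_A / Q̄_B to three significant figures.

Q̄_A / Q̄_B ≈ 1.39

— Configuration A (ϕ=+44.3°):
cos h₀ = −tan(+44.3°) tan(+34.400°) = -0.6682, h₀ = 2.3026 rad.
Bracket: h₀ sin ϕ sin δ + cos ϕ cos δ sin h₀ = 2.3026×0.69842×0.56497 + 0.71569×0.82511×0.74400 = 0.908575 + 0.439349 = 1.347924.
Q̄ = (S_0/π) × [bracket] = (1429/π) × 1.347924 = 613.12 W/m².
— Configuration B (ϕ=+9.7°):
cos h₀ = −tan(+9.7°) tan(+34.400°) = -0.1170, h₀ = 1.6881 rad.
Bracket: h₀ sin ϕ sin δ + cos ϕ cos δ sin h₀ = 1.6881×0.16849×0.56497 + 0.98570×0.82511×0.99313 = 0.160693 + 0.807723 = 0.968416.
Q̄ = (S_0/π) × [bracket] = (1429/π) × 0.968416 = 440.50 W/m².
Ratio Q̄_A / Q̄_B = 613.12 / 440.50 = 1.392.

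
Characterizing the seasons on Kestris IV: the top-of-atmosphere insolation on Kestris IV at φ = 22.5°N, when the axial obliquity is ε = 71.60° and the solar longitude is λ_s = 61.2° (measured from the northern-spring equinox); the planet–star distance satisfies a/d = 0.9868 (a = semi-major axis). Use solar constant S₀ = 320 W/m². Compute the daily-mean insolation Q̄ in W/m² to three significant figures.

Q̄ ≈ 111 W/m²

Solar declination: sin δ = sin ε · sin λ_s = sin 71.60° × sin 61.2° = 0.83151, so δ = +56.254°.
cos H₀ = −tan(+22.5°) tan(+56.254°) = -0.6200, H₀ = 2.2395 rad.
Bracket: H₀ sin φ sin δ + cos φ cos δ sin H₀ = 2.2395×0.38268×0.83151 + 0.92388×0.55552×0.78460 = 0.712614 + 0.402683 = 1.115297.
Inverse-square distance factor (a/d)² = 0.9868² = 0.973774.
Q̄ = (S₀/π) × 0.973774 × [bracket] = (320/π) × 0.973774 × 1.115297 = 110.6 W/m².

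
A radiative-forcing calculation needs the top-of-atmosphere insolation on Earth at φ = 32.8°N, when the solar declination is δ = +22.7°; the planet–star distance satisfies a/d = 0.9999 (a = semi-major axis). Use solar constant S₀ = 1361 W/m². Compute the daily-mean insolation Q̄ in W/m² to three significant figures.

Q̄ ≈ 490 W/m²

cos H₀ = −tan(+32.8°) tan(+22.700°) = -0.2696, H₀ = 1.8438 rad.
Bracket: H₀ sin φ sin δ + cos φ cos δ sin H₀ = 1.8438×0.54171×0.38591 + 0.84057×0.92254×0.96298 = 0.385449 + 0.746752 = 1.132201.
Inverse-square distance factor (a/d)² = 0.9999² = 0.999800.
Q̄ = (S₀/π) × 0.999800 × [bracket] = (1361/π) × 0.999800 × 1.132201 = 490.4 W/m².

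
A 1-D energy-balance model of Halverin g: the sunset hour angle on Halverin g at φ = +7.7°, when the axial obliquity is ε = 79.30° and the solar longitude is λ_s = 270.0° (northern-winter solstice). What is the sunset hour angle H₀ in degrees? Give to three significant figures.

Solar declination: sin δ = sin ε · sin λ_s = sin 79.30° × sin 270.0° = -0.98261, so δ = -79.300°.
cos H₀ = −tan φ · tan δ = −tan(+7.7°) × tan(-79.300°) = 0.7156, so H₀ = 0.7734 rad = 44.31°.

H₀ = 44.3°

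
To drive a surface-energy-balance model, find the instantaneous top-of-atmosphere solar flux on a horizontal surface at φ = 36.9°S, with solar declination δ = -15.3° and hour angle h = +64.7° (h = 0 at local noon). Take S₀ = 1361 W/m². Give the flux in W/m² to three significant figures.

cos θ_z = sin φ sin δ + cos φ cos δ cos h = 0.158435 + 0.329639 = 0.488074.
Flux = S₀ · cos θ_z = 1361 × 0.488074 = 664.3 W/m².

664 W/m²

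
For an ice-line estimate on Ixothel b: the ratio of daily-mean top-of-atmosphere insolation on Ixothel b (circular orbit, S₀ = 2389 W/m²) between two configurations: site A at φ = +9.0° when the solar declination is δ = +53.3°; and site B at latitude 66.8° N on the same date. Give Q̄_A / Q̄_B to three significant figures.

Q̄_A / Q̄_B ≈ 0.346

— Configuration A (φ=+9.0°):
cos H₀ = −tan(+9.0°) tan(+53.300°) = -0.2125, H₀ = 1.7849 rad.
Bracket: H₀ sin φ sin δ + cos φ cos δ sin H₀ = 1.7849×0.15643×0.80178 + 0.98769×0.59763×0.97716 = 0.223867 + 0.576791 = 0.800658.
Q̄ = (S₀/π) × [bracket] = (2389/π) × 0.800658 = 608.85 W/m².
— Configuration B (φ=+66.8°):
cos H₀ = −tan(+66.8°) tan(+53.300°) = -3.1302 ≤ −1 ⇒ polar day, H₀ = π.
Bracket: H₀ sin φ sin δ + cos φ cos δ sin H₀ = 3.1416×0.91914×0.80178 + 0.39394×0.59763×0.00000 = 2.315196 + 0.000000 = 2.315196.
Q̄ = (S₀/π) × [bracket] = (2389/π) × 2.315196 = 1760.6 W/m².
Ratio Q̄_A / Q̄_B = 608.85 / 1760.6 = 0.3458.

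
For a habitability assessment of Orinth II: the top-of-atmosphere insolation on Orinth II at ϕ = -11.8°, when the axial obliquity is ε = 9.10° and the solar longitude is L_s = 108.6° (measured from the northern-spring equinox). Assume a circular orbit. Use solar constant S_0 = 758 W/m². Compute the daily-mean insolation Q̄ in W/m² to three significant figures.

Solar declination: sin δ = sin ε · sin L_s = sin 9.10° × sin 108.6° = 0.14990, so δ = +8.621°.
cos h₀ = −tan(-11.8°) tan(+8.621°) = 0.0317, h₀ = 1.5391 rad.
Bracket: h₀ sin ϕ sin δ + cos ϕ cos δ sin h₀ = 1.5391×-0.20450×0.14990 + 0.97887×0.98870×0.99950 = -0.047180 + 0.967325 = 0.920145.
Q̄ = (S_0/π) × [bracket] = (758/π) × 0.920145 = 222.0 W/m².

Q̄ ≈ 222 W/m²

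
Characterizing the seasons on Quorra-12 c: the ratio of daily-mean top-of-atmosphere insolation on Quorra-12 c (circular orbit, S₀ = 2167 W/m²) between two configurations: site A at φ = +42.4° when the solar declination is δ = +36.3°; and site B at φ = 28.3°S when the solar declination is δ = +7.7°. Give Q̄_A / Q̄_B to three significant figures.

— Configuration A (φ=+42.4°):
cos H₀ = −tan(+42.4°) tan(+36.300°) = -0.6708, H₀ = 2.3060 rad.
Bracket: H₀ sin φ sin δ + cos φ cos δ sin H₀ = 2.3060×0.67430×0.59201 + 0.73846×0.80593×0.74168 = 0.920538 + 0.441409 = 1.361947.
Q̄ = (S₀/π) × [bracket] = (2167/π) × 1.361947 = 939.44 W/m².
— Configuration B (φ=-28.3°):
cos H₀ = −tan(-28.3°) tan(+7.700°) = 0.0728, H₀ = 1.4979 rad.
Bracket: H₀ sin φ sin δ + cos φ cos δ sin H₀ = 1.4979×-0.47409×0.13399 + 0.88048×0.99098×0.99735 = -0.095152 + 0.870226 = 0.775074.
Q̄ = (S₀/π) × [bracket] = (2167/π) × 0.775074 = 534.63 W/m².
Ratio Q̄_A / Q̄_B = 939.44 / 534.63 = 1.757.

Q̄_A / Q̄_B ≈ 1.76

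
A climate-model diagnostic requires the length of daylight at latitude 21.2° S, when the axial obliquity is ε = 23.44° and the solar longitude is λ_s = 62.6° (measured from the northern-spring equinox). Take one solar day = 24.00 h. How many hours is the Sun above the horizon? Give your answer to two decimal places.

10.88 h

Solar declination: sin δ = sin ε · sin λ_s = sin 23.44° × sin 62.6° = 0.35316, so δ = +20.681°.
cos H₀ = −tan φ · tan δ = −tan(-21.2°) × tan(+20.681°) = 0.1464, so H₀ = 1.4239 rad = 81.58°.
Daylight = 2H₀/(2π) × 24.00 h = (1.4239/π) × 24.00 = 10.88 h.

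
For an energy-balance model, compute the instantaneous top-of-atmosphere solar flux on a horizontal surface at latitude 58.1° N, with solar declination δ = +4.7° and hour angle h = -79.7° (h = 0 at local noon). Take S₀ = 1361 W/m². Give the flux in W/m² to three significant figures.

cos θ_z = sin φ sin δ + cos φ cos δ cos h = 0.069563 + 0.094168 = 0.163731.
Flux = S₀ · cos θ_z = 1361 × 0.163731 = 222.8 W/m².

223 W/m²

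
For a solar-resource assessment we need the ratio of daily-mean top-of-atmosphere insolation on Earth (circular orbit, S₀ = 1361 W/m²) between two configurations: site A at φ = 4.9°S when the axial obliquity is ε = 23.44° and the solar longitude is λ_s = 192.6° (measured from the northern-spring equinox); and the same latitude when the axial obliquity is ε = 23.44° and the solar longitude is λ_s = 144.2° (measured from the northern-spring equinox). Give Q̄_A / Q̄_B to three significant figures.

— Configuration A (φ=-4.9°):
Solar declination: sin δ = sin ε · sin λ_s = sin 23.44° × sin 192.6° = -0.08677, so δ = -4.978°.
cos H₀ = −tan(-4.9°) tan(-4.978°) = -0.0075, H₀ = 1.5783 rad.
Bracket: H₀ sin φ sin δ + cos φ cos δ sin H₀ = 1.5783×-0.08542×-0.08677 + 0.99635×0.99623×0.99997 = 0.011698 + 0.992564 = 1.004262.
Q̄ = (S₀/π) × [bracket] = (1361/π) × 1.004262 = 435.07 W/m².
— Configuration B (φ=-4.9°):
Solar declination: sin δ = sin ε · sin λ_s = sin 23.44° × sin 144.2° = 0.23269, so δ = +13.455°.
cos H₀ = −tan(-4.9°) tan(+13.455°) = 0.0205, H₀ = 1.5503 rad.
Bracket: H₀ sin φ sin δ + cos φ cos δ sin H₀ = 1.5503×-0.08542×0.23269 + 0.99635×0.97255×0.99979 = -0.030814 + 0.968797 = 0.937983.
Q̄ = (S₀/π) × [bracket] = (1361/π) × 0.937983 = 406.35 W/m².
Ratio Q̄_A / Q̄_B = 435.07 / 406.35 = 1.071.

Q̄_A / Q̄_B ≈ 1.07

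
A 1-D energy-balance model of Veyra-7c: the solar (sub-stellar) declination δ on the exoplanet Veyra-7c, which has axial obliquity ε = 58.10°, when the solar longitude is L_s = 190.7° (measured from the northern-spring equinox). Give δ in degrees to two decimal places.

δ = -9.07°

sin δ = sin ε · sin L_s = sin 58.10° × sin 190.7° = -0.157626.
δ = arcsin(-0.157626) = -9.07°.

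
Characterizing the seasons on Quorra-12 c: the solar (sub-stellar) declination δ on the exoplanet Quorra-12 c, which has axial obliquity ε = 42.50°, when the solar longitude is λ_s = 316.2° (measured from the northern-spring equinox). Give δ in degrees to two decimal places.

δ = -27.88°

sin δ = sin ε · sin λ_s = sin 42.50° × sin 316.2° = -0.467605.
δ = arcsin(-0.467605) = -27.88°.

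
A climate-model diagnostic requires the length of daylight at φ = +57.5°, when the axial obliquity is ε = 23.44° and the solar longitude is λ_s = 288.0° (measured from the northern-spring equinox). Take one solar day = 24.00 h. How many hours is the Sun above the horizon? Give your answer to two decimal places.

6.68 h

Solar declination: sin δ = sin ε · sin λ_s = sin 23.44° × sin 288.0° = -0.37832, so δ = -22.230°.
cos H₀ = −tan φ · tan δ = −tan(+57.5°) × tan(-22.230°) = 0.6415, so H₀ = 0.8743 rad = 50.09°.
Daylight = 2H₀/(2π) × 24.00 h = (0.8743/π) × 24.00 = 6.68 h.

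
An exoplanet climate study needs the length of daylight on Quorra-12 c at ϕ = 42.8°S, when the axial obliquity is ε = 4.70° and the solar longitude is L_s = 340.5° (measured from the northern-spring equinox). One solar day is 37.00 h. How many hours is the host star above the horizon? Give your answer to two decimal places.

18.80 h

Solar declination: sin δ = sin ε · sin L_s = sin 4.70° × sin 340.5° = -0.02735, so δ = -1.567°.
cos h₀ = −tan ϕ · tan δ = −tan(-42.8°) × tan(-1.567°) = -0.0253, so h₀ = 1.5961 rad = 91.45°.
Daylight = 2h₀/(2π) × 37.00 h = (1.5961/π) × 37.00 = 18.80 h.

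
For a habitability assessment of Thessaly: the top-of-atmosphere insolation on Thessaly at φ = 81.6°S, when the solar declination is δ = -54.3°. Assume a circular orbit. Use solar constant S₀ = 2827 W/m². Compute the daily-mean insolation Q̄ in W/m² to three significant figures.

Q̄ ≈ 2.27e+03 W/m²

cos H₀ = −tan(-81.6°) tan(-54.300°) = -9.4242 ≤ −1 ⇒ polar day, H₀ = π.
Bracket: H₀ sin φ sin δ + cos φ cos δ sin H₀ = 3.1416×-0.98927×-0.81208 + 0.14608×0.58354×0.00000 = 2.523856 + 0.000000 = 2.523856.
Q̄ = (S₀/π) × [bracket] = (2827/π) × 2.523856 = 2271 W/m².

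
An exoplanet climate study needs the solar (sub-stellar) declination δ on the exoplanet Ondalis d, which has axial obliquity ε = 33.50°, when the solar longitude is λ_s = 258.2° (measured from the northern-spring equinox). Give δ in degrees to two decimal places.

δ = -32.70°

sin δ = sin ε · sin λ_s = sin 33.50° × sin 258.2° = -0.540273.
δ = arcsin(-0.540273) = -32.70°.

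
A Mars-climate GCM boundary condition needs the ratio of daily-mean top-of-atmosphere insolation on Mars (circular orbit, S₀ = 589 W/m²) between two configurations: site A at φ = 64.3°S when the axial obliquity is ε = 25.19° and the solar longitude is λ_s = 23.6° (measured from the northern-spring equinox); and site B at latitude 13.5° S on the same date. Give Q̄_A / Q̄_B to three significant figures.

Q̄_A / Q̄_B ≈ 0.239

— Configuration A (φ=-64.3°):
Solar declination: sin δ = sin ε · sin λ_s = sin 25.19° × sin 23.6° = 0.17040, so δ = +9.811°.
cos H₀ = −tan(-64.3°) tan(+9.811°) = 0.3593, H₀ = 1.2033 rad.
Bracket: H₀ sin φ sin δ + cos φ cos δ sin H₀ = 1.2033×-0.90108×0.17040 + 0.43366×0.98538×0.93322 = -0.184760 + 0.398783 = 0.214023.
Q̄ = (S₀/π) × [bracket] = (589/π) × 0.214023 = 40.126 W/m².
— Configuration B (φ=-13.5°):
cos H₀ = −tan(-13.5°) tan(+9.811°) = 0.0415, H₀ = 1.5293 rad.
Bracket: H₀ sin φ sin δ + cos φ cos δ sin H₀ = 1.5293×-0.23345×0.17040 + 0.97237×0.98538×0.99914 = -0.060835 + 0.957330 = 0.896495.
Q̄ = (S₀/π) × [bracket] = (589/π) × 0.896495 = 168.08 W/m².
Ratio Q̄_A / Q̄_B = 40.126 / 168.08 = 0.2387.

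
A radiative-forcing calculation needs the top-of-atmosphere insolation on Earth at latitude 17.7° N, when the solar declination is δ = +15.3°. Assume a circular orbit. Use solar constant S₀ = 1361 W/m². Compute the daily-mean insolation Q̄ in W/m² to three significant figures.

Q̄ ≈ 454 W/m²

cos H₀ = −tan(+17.7°) tan(+15.300°) = -0.0873, H₀ = 1.6582 rad.
Bracket: H₀ sin φ sin δ + cos φ cos δ sin H₀ = 1.6582×0.30403×0.26387 + 0.95266×0.96456×0.99618 = 0.133028 + 0.915388 = 1.048416.
Q̄ = (S₀/π) × [bracket] = (1361/π) × 1.048416 = 454.2 W/m².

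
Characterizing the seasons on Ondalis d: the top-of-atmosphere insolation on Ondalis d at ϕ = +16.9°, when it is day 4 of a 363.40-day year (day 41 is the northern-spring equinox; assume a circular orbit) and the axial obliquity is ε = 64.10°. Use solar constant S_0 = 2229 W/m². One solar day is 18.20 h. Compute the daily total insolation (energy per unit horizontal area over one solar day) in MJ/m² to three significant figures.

26.8 MJ/m²

Solar longitude: L_s = 360° × (4 − 41)/363.40 = -36.654°, i.e. -36.654° + 360° = 323.346°.
sin δ = sin 64.10° × sin 323.346° = -0.53702, so δ = -32.481°.
cos h₀ = −tan(+16.9°) tan(-32.481°) = 0.1934, h₀ = 1.3762 rad.
Bracket: h₀ sin ϕ sin δ + cos ϕ cos δ sin h₀ = 1.3762×0.29070×-0.53702 + 0.95681×0.84357×0.98112 = -0.214841 + 0.791897 = 0.577056.
Q̄ = (S_0/π) × [bracket] = (2229/π) × 0.577056 = 409.43 W/m².
Daily total = Q̄ × 18.20 h × 3600 s/h = 409.43 × 18.20 × 3600 / 10⁶ = 26.83 MJ/m².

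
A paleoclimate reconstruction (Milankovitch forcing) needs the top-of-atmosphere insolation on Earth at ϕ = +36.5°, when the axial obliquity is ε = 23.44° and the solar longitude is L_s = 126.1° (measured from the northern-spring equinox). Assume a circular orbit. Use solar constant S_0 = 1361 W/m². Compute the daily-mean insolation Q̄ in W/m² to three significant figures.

Solar declination: sin δ = sin ε · sin L_s = sin 23.44° × sin 126.1° = 0.32141, so δ = +18.748°.
cos h₀ = −tan(+36.5°) tan(+18.748°) = -0.2512, h₀ = 1.8247 rad.
Bracket: h₀ sin ϕ sin δ + cos ϕ cos δ sin h₀ = 1.8247×0.59482×0.32141 + 0.80386×0.94694×0.96795 = 0.348848 + 0.736810 = 1.085658.
Q̄ = (S_0/π) × [bracket] = (1361/π) × 1.085658 = 470.3 W/m².

Q̄ ≈ 470 W/m²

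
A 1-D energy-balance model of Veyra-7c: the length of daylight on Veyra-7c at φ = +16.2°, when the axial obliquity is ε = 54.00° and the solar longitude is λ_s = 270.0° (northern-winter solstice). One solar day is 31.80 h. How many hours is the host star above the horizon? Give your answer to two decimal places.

11.74 h

Solar declination: sin δ = sin ε · sin λ_s = sin 54.00° × sin 270.0° = -0.80902, so δ = -54.000°.
cos H₀ = −tan φ · tan δ = −tan(+16.2°) × tan(-54.000°) = 0.3999, so H₀ = 1.1594 rad = 66.43°.
Daylight = 2H₀/(2π) × 31.80 h = (1.1594/π) × 31.80 = 11.74 h.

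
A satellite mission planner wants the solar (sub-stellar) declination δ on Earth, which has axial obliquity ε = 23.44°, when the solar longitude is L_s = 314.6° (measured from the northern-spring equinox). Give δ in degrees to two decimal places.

sin δ = sin ε · sin L_s = sin 23.44° × sin 314.6° = -0.283236.
δ = arcsin(-0.283236) = -16.45°.

δ = -16.45°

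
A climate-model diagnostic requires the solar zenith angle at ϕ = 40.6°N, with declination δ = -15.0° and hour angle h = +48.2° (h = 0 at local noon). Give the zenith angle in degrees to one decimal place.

cos θ_z = sin ϕ sin δ + cos ϕ cos δ cos h = -0.168433 + 0.488835 = 0.320402.
θ_z = arccos(0.320402) = 71.3°.

θ_z = 71.3°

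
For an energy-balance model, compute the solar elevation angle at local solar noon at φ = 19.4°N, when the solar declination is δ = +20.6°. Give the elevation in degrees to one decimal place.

88.8°

At local noon the hour angle is zero, so the zenith angle equals |φ − δ| = |+19.4° − (+20.600°)| = 1.200°.
Elevation = 90° − 1.200° = 88.8°.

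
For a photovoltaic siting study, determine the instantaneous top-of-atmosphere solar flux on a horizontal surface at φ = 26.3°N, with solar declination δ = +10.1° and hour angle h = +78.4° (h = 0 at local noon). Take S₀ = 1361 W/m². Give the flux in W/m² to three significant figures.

cos θ_z = sin φ sin δ + cos φ cos δ cos h = 0.077700 + 0.177470 = 0.255170.
Flux = S₀ · cos θ_z = 1361 × 0.255170 = 347.3 W/m².

347 W/m²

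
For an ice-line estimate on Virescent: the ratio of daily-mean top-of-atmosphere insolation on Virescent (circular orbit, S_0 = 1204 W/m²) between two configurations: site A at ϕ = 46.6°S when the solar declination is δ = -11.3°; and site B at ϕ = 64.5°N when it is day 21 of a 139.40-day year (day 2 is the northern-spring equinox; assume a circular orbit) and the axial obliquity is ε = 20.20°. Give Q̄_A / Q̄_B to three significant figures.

— Configuration A (ϕ=-46.6°):
cos h₀ = −tan(-46.6°) tan(-11.300°) = -0.2113, h₀ = 1.7837 rad.
Bracket: h₀ sin ϕ sin δ + cos ϕ cos δ sin h₀ = 1.7837×-0.72657×-0.19595 + 0.68709×0.98061×0.97742 = 0.253948 + 0.658554 = 0.912502.
Q̄ = (S_0/π) × [bracket] = (1204/π) × 0.912502 = 349.71 W/m².
— Configuration B (ϕ=+64.5°):
Solar longitude: L_s = 360° × (21 − 2)/139.40 = 49.067°.
sin δ = sin 20.20° × sin 49.067° = 0.26087, so δ = +15.121°.
cos h₀ = −tan(+64.5°) tan(+15.121°) = -0.5665, h₀ = 2.1731 rad.
Bracket: h₀ sin ϕ sin δ + cos ϕ cos δ sin h₀ = 2.1731×0.90259×0.26087 + 0.43051×0.96537×0.82404 = 0.511675 + 0.342472 = 0.854147.
Q̄ = (S_0/π) × [bracket] = (1204/π) × 0.854147 = 327.35 W/m².
Ratio Q̄_A / Q̄_B = 349.71 / 327.35 = 1.068.

Q̄_A / Q̄_B ≈ 1.07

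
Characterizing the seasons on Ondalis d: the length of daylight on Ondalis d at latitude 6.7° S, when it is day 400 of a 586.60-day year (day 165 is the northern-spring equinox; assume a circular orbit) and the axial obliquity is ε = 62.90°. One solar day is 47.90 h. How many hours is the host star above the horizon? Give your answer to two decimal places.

22.86 h

Solar longitude: L_s = 360° × (400 − 165)/586.60 = 144.221°.
sin δ = sin 62.90° × sin 144.221° = 0.52047, so δ = +31.364°.
cos h₀ = −tan ϕ · tan δ = −tan(-6.7°) × tan(+31.364°) = 0.0716, so h₀ = 1.4991 rad = 85.89°.
Daylight = 2h₀/(2π) × 47.90 h = (1.4991/π) × 47.90 = 22.86 h.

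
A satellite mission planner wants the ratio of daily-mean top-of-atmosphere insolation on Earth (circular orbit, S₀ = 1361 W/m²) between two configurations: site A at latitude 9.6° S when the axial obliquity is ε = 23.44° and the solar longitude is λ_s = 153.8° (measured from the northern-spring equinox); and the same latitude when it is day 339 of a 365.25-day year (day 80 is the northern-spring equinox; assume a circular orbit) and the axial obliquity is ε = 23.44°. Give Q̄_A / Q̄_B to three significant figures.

— Configuration A (φ=-9.6°):
Solar declination: sin δ = sin ε · sin λ_s = sin 23.44° × sin 153.8° = 0.17563, so δ = +10.115°.
cos H₀ = −tan(-9.6°) tan(+10.115°) = 0.0302, H₀ = 1.5406 rad.
Bracket: H₀ sin φ sin δ + cos φ cos δ sin H₀ = 1.5406×-0.16677×0.17563 + 0.98600×0.98446×0.99954 = -0.045124 + 0.970231 = 0.925107.
Q̄ = (S₀/π) × [bracket] = (1361/π) × 0.925107 = 400.77 W/m².
— Configuration B (φ=-9.6°):
Solar longitude: λ_s = 360° × (339 − 80)/365.25 = 255.277°.
sin δ = sin 23.44° × sin 255.277° = -0.38473, so δ = -22.627°.
cos H₀ = −tan(-9.6°) tan(-22.627°) = -0.0705, H₀ = 1.6414 rad.
Bracket: H₀ sin φ sin δ + cos φ cos δ sin H₀ = 1.6414×-0.16677×-0.38473 + 0.98600×0.92303×0.99751 = 0.105315 + 0.907841 = 1.013156.
Q̄ = (S₀/π) × [bracket] = (1361/π) × 1.013156 = 438.92 W/m².
Ratio Q̄_A / Q̄_B = 400.77 / 438.92 = 0.9131.

Q̄_A / Q̄_B ≈ 0.913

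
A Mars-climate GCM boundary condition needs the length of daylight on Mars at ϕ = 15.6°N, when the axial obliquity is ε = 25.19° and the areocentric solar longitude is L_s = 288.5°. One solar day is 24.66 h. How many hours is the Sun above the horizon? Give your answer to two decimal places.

sin δ = sin 25.19° × sin 288.5° = -0.40363, so δ = -23.805°.
cos h₀ = −tan ϕ · tan δ = −tan(+15.6°) × tan(-23.805°) = 0.1232, so h₀ = 1.4473 rad = 82.92°.
Daylight = 2h₀/(2π) × 24.66 h = (1.4473/π) × 24.66 = 11.36 h.

11.36 h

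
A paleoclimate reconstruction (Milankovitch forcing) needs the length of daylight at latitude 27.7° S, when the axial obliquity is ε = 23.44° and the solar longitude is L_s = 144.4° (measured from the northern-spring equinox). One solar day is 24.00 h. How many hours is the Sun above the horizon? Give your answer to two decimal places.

Solar declination: sin δ = sin ε · sin L_s = sin 23.44° × sin 144.4° = 0.23156, so δ = +13.389°.
cos h₀ = −tan ϕ · tan δ = −tan(-27.7°) × tan(+13.389°) = 0.1250, so h₀ = 1.4455 rad = 82.82°.
Daylight = 2h₀/(2π) × 24.00 h = (1.4455/π) × 24.00 = 11.04 h.

11.04 h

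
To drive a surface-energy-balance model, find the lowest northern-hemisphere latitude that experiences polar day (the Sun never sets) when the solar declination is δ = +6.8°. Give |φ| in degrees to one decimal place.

|φ| = 83.2°

Polar day requires cos H₀ = −tan φ tan δ ≤ −1, i.e. tan φ tan δ ≥ 1.
The boundary is |tan φ| · |tan δ| = 1, so |φ| = 90° − |δ| = 90° − 6.8° = 83.2° in the northern hemisphere.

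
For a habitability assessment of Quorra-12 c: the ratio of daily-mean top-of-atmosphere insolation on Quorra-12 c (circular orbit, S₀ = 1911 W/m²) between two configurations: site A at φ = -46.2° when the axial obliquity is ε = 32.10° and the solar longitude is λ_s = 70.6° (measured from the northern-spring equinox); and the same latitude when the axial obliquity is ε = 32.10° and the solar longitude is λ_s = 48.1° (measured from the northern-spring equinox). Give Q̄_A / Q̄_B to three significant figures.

Q̄_A / Q̄_B ≈ 0.569

— Configuration A (φ=-46.2°):
Solar declination: sin δ = sin ε · sin λ_s = sin 32.10° × sin 70.6° = 0.50123, so δ = +30.081°.
cos H₀ = −tan(-46.2°) tan(+30.081°) = 0.6040, H₀ = 0.9223 rad.
Bracket: H₀ sin φ sin δ + cos φ cos δ sin H₀ = 0.9223×-0.72176×0.50123 + 0.69214×0.86532×0.79696 = -0.333658 + 0.477317 = 0.143659.
Q̄ = (S₀/π) × [bracket] = (1911/π) × 0.143659 = 87.386 W/m².
— Configuration B (φ=-46.2°):
Solar declination: sin δ = sin ε · sin λ_s = sin 32.10° × sin 48.1° = 0.39553, so δ = +23.299°.
cos H₀ = −tan(-46.2°) tan(+23.299°) = 0.4491, H₀ = 1.1051 rad.
Bracket: H₀ sin φ sin δ + cos φ cos δ sin H₀ = 1.1051×-0.72176×0.39553 + 0.69214×0.91845×0.89350 = -0.315481 + 0.567994 = 0.252513.
Q̄ = (S₀/π) × [bracket] = (1911/π) × 0.252513 = 153.60 W/m².
Ratio Q̄_A / Q̄_B = 87.386 / 153.60 = 0.5689.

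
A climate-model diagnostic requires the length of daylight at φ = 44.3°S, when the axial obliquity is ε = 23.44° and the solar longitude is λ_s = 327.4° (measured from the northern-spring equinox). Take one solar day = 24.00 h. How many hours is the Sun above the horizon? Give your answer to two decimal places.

Solar declination: sin δ = sin ε · sin λ_s = sin 23.44° × sin 327.4° = -0.21432, so δ = -12.375°.
cos H₀ = −tan φ · tan δ = −tan(-44.3°) × tan(-12.375°) = -0.2141, so H₀ = 1.7866 rad = 102.36°.
Daylight = 2H₀/(2π) × 24.00 h = (1.7866/π) × 24.00 = 13.65 h.

13.65 h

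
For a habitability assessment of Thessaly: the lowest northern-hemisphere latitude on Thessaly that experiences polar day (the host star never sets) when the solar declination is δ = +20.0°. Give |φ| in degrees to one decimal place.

Polar day requires cos H₀ = −tan φ tan δ ≤ −1, i.e. tan φ tan δ ≥ 1.
The boundary is |tan φ| · |tan δ| = 1, so |φ| = 90° − |δ| = 90° − 20.0° = 70.0° in the northern hemisphere.

|φ| = 70.0°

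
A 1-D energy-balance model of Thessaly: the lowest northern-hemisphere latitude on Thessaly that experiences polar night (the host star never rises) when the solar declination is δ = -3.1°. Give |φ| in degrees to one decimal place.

Polar night requires cos H₀ = −tan φ tan δ ≥ 1, i.e. tan φ tan δ ≤ −1.
The boundary is |tan φ| · |tan δ| = 1, so |φ| = 90° − |δ| = 90° − 3.1° = 86.9° in the northern hemisphere.

|φ| = 86.9°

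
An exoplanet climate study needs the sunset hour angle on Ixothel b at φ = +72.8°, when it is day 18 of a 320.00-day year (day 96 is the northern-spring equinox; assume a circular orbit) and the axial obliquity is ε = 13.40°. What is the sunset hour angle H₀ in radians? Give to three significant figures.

Solar longitude: λ_s = 360° × (18 − 96)/320.00 = -87.750°, i.e. -87.750° + 360° = 272.250°.
sin δ = sin 13.40° × sin 272.250° = -0.23157, so δ = -13.389°.
cos H₀ = −tan φ · tan δ = −tan(+72.8°) × tan(-13.389°) = 0.7690, so H₀ = 0.6936 rad = 39.74°.

H₀ = 0.694 rad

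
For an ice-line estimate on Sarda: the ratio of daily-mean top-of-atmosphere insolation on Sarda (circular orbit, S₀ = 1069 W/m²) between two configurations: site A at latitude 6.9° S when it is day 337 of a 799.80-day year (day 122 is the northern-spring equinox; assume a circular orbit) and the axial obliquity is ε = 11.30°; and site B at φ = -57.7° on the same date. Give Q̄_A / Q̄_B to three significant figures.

— Configuration A (φ=-6.9°):
Solar longitude: λ_s = 360° × (337 − 122)/799.80 = 96.774°.
sin δ = sin 11.30° × sin 96.774° = 0.19458, so δ = +11.220°.
cos H₀ = −tan(-6.9°) tan(+11.220°) = 0.0240, H₀ = 1.5468 rad.
Bracket: H₀ sin φ sin δ + cos φ cos δ sin H₀ = 1.5468×-0.12014×0.19458 + 0.99276×0.98089×0.99971 = -0.036159 + 0.973506 = 0.937347.
Q̄ = (S₀/π) × [bracket] = (1069/π) × 0.937347 = 318.95 W/m².
— Configuration B (φ=-57.7°):
cos H₀ = −tan(-57.7°) tan(+11.220°) = 0.3138, H₀ = 1.2516 rad.
Bracket: H₀ sin φ sin δ + cos φ cos δ sin H₀ = 1.2516×-0.84526×0.19458 + 0.53435×0.98089×0.94949 = -0.205852 + 0.497664 = 0.291812.
Q̄ = (S₀/π) × [bracket] = (1069/π) × 0.291812 = 99.296 W/m².
Ratio Q̄_A / Q̄_B = 318.95 / 99.296 = 3.212.

Q̄_A / Q̄_B ≈ 3.21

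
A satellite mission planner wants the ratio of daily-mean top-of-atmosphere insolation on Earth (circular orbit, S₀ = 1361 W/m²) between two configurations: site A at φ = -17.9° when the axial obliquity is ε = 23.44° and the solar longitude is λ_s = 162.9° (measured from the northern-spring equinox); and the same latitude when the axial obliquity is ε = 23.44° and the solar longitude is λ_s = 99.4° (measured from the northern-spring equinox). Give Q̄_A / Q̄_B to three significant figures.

— Configuration A (φ=-17.9°):
Solar declination: sin δ = sin ε · sin λ_s = sin 23.44° × sin 162.9° = 0.11697, so δ = +6.717°.
cos H₀ = −tan(-17.9°) tan(+6.717°) = 0.0380, H₀ = 1.5327 rad.
Bracket: H₀ sin φ sin δ + cos φ cos δ sin H₀ = 1.5327×-0.30736×0.11697 + 0.95159×0.99314×0.99928 = -0.055103 + 0.944382 = 0.889279.
Q̄ = (S₀/π) × [bracket] = (1361/π) × 0.889279 = 385.25 W/m².
— Configuration B (φ=-17.9°):
Solar declination: sin δ = sin ε · sin λ_s = sin 23.44° × sin 99.4° = 0.39245, so δ = +23.107°.
cos H₀ = −tan(-17.9°) tan(+23.107°) = 0.1378, H₀ = 1.4325 rad.
Bracket: H₀ sin φ sin δ + cos φ cos δ sin H₀ = 1.4325×-0.30736×0.39245 + 0.95159×0.91977×0.99046 = -0.172793 + 0.866894 = 0.694101.
Q̄ = (S₀/π) × [bracket] = (1361/π) × 0.694101 = 300.70 W/m².
Ratio Q̄_A / Q̄_B = 385.25 / 300.70 = 1.281.

Q̄_A / Q̄_B ≈ 1.28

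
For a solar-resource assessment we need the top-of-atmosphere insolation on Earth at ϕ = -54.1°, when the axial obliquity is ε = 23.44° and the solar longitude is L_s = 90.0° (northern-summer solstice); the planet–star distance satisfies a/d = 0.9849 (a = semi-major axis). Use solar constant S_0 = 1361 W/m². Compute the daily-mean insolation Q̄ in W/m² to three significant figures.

Solar declination: sin δ = sin ε · sin L_s = sin 23.44° × sin 90.0° = 0.39779, so δ = +23.440°.
cos h₀ = −tan(-54.1°) tan(+23.440°) = 0.5990, h₀ = 0.9286 rad.
Bracket: h₀ sin ϕ sin δ + cos ϕ cos δ sin h₀ = 0.9286×-0.81004×0.39779 + 0.58637×0.91748×0.80079 = -0.299219 + 0.430811 = 0.131592.
Inverse-square distance factor (a/d)² = 0.9849² = 0.970028.
Q̄ = (S_0/π) × 0.970028 × [bracket] = (1361/π) × 0.970028 × 0.131592 = 55.30 W/m².

Q̄ ≈ 55.3 W/m²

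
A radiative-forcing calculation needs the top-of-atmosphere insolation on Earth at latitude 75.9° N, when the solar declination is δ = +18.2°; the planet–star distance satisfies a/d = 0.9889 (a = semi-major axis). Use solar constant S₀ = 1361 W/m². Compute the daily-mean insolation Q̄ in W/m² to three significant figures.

Q̄ ≈ 403 W/m²

cos H₀ = −tan(+75.9°) tan(+18.200°) = -1.3089 ≤ −1 ⇒ polar day, H₀ = π.
Bracket: H₀ sin φ sin δ + cos φ cos δ sin H₀ = 3.1416×0.96987×0.31233 + 0.24362×0.94997×0.00000 = 0.951652 + 0.000000 = 0.951652.
Inverse-square distance factor (a/d)² = 0.9889² = 0.977923.
Q̄ = (S₀/π) × 0.977923 × [bracket] = (1361/π) × 0.977923 × 0.951652 = 403.2 W/m².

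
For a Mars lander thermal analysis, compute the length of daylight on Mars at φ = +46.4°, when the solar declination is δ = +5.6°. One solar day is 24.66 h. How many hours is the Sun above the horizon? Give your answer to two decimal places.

cos H₀ = −tan φ · tan δ = −tan(+46.4°) × tan(+5.600°) = -0.1030, so H₀ = 1.6739 rad = 95.91°.
Daylight = 2H₀/(2π) × 24.66 h = (1.6739/π) × 24.66 = 13.14 h.

13.14 h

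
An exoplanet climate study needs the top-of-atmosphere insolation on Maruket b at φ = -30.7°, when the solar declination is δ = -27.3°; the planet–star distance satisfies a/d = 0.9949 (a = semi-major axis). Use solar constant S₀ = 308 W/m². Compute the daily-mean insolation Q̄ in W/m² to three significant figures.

cos H₀ = −tan(-30.7°) tan(-27.300°) = -0.3065, H₀ = 1.8823 rad.
Bracket: H₀ sin φ sin δ + cos φ cos δ sin H₀ = 1.8823×-0.51054×-0.45865 + 0.85985×0.88862×0.95188 = 0.440758 + 0.727312 = 1.168070.
Inverse-square distance factor (a/d)² = 0.9949² = 0.989826.
Q̄ = (S₀/π) × 0.989826 × [bracket] = (308/π) × 0.989826 × 1.168070 = 113.4 W/m².

Q̄ ≈ 113 W/m²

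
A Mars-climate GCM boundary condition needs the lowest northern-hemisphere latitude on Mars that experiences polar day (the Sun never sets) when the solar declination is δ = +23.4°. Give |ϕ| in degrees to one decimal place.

Polar day requires cos h₀ = −tan ϕ tan δ ≤ −1, i.e. tan ϕ tan δ ≥ 1.
The boundary is |tan ϕ| · |tan δ| = 1, so |ϕ| = 90° − |δ| = 90° − 23.4° = 66.6° in the northern hemisphere.

|ϕ| = 66.6°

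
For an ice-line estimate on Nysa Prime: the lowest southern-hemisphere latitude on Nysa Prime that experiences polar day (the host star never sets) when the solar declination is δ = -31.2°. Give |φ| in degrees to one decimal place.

Polar day requires cos H₀ = −tan φ tan δ ≤ −1, i.e. tan φ tan δ ≥ 1.
The boundary is |tan φ| · |tan δ| = 1, so |φ| = 90° − |δ| = 90° − 31.2° = 58.8° in the southern hemisphere.

|φ| = 58.8°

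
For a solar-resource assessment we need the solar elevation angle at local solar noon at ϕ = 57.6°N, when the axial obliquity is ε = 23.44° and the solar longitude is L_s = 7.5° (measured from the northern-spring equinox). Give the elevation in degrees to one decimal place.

Solar declination: sin δ = sin ε · sin L_s = sin 23.44° × sin 7.5° = 0.05192, so δ = +2.976°.
At local noon the hour angle is zero, so the zenith angle equals |ϕ − δ| = |+57.6° − (+2.976°)| = 54.624°.
Elevation = 90° − 54.624° = 35.4°.

35.4°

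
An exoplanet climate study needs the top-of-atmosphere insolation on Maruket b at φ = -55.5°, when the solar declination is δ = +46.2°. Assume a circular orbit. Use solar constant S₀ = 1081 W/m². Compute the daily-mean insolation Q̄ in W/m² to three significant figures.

Q̄ ≈ 0.00 W/m²

cos H₀ = −tan(-55.5°) tan(+46.200°) = 1.5173 ≥ 1 ⇒ polar night, H₀ = 0 and Q̄ = 0.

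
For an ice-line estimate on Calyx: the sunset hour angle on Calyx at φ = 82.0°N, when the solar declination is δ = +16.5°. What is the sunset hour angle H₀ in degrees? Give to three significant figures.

Sunrise equation: cos H₀ = −tan φ · tan δ = -2.1077 ≤ −1, so the host star never sets (polar day) and H₀ = π.

H₀ = 180°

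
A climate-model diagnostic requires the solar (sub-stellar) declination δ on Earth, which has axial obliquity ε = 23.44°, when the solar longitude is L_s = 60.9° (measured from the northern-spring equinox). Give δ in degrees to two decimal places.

δ = +20.34°

sin δ = sin ε · sin L_s = sin 23.44° × sin 60.9° = 0.347577.
δ = arcsin(0.347577) = +20.34°.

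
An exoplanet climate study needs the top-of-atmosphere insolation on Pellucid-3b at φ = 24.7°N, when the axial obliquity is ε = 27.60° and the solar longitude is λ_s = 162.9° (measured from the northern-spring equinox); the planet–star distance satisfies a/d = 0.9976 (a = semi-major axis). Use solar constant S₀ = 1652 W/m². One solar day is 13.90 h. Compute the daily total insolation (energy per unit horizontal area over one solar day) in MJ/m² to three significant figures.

26.0 MJ/m²

Solar declination: sin δ = sin ε · sin λ_s = sin 27.60° × sin 162.9° = 0.13623, so δ = +7.830°.
cos H₀ = −tan(+24.7°) tan(+7.830°) = -0.0632, H₀ = 1.6341 rad.
Bracket: H₀ sin φ sin δ + cos φ cos δ sin H₀ = 1.6341×0.41787×0.13623 + 0.90851×0.99068×0.99800 = 0.093023 + 0.898243 = 0.991266.
Inverse-square distance factor (a/d)² = 0.9976² = 0.995206.
Q̄ = (S₀/π) × 0.995206 × [bracket] = (1652/π) × 0.995206 × 0.991266 = 518.76 W/m².
Daily total = Q̄ × 13.90 h × 3600 s/h = 518.76 × 13.90 × 3600 / 10⁶ = 25.96 MJ/m².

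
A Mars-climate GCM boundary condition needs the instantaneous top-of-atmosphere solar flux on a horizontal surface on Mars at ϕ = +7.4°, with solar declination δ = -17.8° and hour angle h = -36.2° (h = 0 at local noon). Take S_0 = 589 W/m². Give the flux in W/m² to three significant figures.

426 W/m²

cos θ_z = sin ϕ sin δ + cos ϕ cos δ cos h = -0.039372 + 0.761931 = 0.722559.
Flux = S_0 · cos θ_z = 589 × 0.722559 = 425.6 W/m².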